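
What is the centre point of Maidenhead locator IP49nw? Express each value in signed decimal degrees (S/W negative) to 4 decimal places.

69.9375, -10.8750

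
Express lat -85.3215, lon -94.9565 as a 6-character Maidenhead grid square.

EA24mq

Offset from 180°W / 90°S: lon 85.0435°, lat 4.6785°.
Field: 85.0435/20 → 4 → E, 4.6785/10 → 0 → A; chars EA.
Square: 5.0435/2 → 2, 4.6785/1 → 4; chars 24.
Subsquare: 1.0435/0.0833333 → 12 → m, 0.6785/0.0416667 → 16 → q; chars mq.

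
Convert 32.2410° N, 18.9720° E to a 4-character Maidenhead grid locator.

JM92

Shift to the Maidenhead origin (180°W, 90°S): lon 198.97, lat 122.24.
Field: lon ⌊198.97/20⌋ = 9 → J; lat ⌊122.24/10⌋ = 12 → M.
Square: lon ⌊18.97/2⌋ = 9; lat ⌊2.24/1⌋ = 2.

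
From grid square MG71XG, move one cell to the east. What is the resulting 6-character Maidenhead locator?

Longitude subsquare x = 23; +1 → 24, wraps to 0 = a, carry into square.
Longitude square 7; +1 → 8.
The latitude characters are unchanged.

MG81ag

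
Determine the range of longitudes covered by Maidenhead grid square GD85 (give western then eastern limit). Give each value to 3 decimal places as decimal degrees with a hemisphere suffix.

Field G=6, D=3: +6·20° lon, +3·10° lat → SW at lon -60°, lat -60°.
Square 8, 5: +8·2° lon, +5·1° lat → SW at lon -44°, lat -55°.
Cell spans 2° lon × 1° lat.
west 44.000° W, east 42.000° W.

44.000° W, 42.000° W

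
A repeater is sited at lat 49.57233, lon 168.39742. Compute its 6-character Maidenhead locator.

RN49en

Offset from 180°W / 90°S: lon 348.3974°, lat 139.5723°.
Field: lon ⌊348.3974/20⌋ = 17 → R; lat ⌊139.5723/10⌋ = 13 → N.
Square: lon ⌊8.3974/2⌋ = 4; lat ⌊9.5723/1⌋ = 9.
Subsquare: lon ⌊0.3974/0.0833333⌋ = 4 → e; lat ⌊0.5723/0.0416667⌋ = 13 → n.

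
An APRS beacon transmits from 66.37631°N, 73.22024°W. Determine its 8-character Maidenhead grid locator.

FP36jj30

Add 180° to longitude and 90° to latitude: 106.77976, 156.37631.
Field: lon ⌊106.77976/20⌋ = 5 → F; lat ⌊156.37631/10⌋ = 15 → P.
Square: lon ⌊6.77976/2⌋ = 3; lat ⌊6.37631/1⌋ = 6.
Subsquare: lon ⌊0.77976/0.0833333⌋ = 9 → j; lat ⌊0.37631/0.0416667⌋ = 9 → j.
Extended square: lon ⌊0.02976/0.00833333⌋ = 3; lat ⌊0.00131/0.00416667⌋ = 0.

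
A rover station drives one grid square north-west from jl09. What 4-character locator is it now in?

IM90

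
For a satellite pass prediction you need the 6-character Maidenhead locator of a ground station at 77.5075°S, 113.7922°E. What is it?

OB62vl

Shift to the Maidenhead origin (180°W, 90°S): lon 293.7922, lat 12.4925.
Field: lon ⌊293.7922/20⌋ = 14 → O; lat ⌊12.4925/10⌋ = 1 → B.
Square: lon ⌊13.7922/2⌋ = 6; lat ⌊2.4925/1⌋ = 2.
Subsquare: lon ⌊1.7922/0.0833333⌋ = 21 → v; lat ⌊0.4925/0.0416667⌋ = 11 → l.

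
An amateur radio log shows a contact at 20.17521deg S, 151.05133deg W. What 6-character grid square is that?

BG49lt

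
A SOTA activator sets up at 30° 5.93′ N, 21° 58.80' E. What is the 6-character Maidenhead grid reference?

KM00xc

Add 180° to longitude and 90° to latitude: 201.9800, 120.0988.
Field: lon ⌊201.9800/20⌋ = 10 → K; lat ⌊120.0988/10⌋ = 12 → M.
Square: lon ⌊1.9800/2⌋ = 0; lat ⌊0.0988/1⌋ = 0.
Subsquare: lon ⌊1.9800/0.0833333⌋ = 23 → x; lat ⌊0.0988/0.0416667⌋ = 2 → c.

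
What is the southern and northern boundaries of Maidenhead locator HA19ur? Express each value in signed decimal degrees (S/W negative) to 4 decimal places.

-80.2917, -80.2500

Field H=7, A=0: +7·20° lon, +0·10° lat → SW at lon -40°, lat -90°.
Square 1, 9: +1·2° lon, +9·1° lat → SW at lon -38°, lat -81°.
Subsquare u=20, r=17: +20·0.0833333° lon, +17·0.0416667° lat → SW at lon -36.3333°, lat -80.2917°.
Cell spans 0.0833333° lon × 0.0416667° lat.
south -80.2917, north -80.2500.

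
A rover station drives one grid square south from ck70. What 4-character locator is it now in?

CJ79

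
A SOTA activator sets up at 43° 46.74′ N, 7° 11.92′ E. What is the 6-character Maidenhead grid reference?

JN33os

Offset from 180°W / 90°S: lon 187.1987°, lat 133.7790°.
Field: 187.1987/20 → 9 → J, 133.7790/10 → 13 → N; chars JN.
Square: 7.1987/2 → 3, 3.7790/1 → 3; chars 33.
Subsquare: 1.1987/0.0833333 → 14 → o, 0.7790/0.0416667 → 18 → s; chars os.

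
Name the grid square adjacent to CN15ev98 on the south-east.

CN15fv07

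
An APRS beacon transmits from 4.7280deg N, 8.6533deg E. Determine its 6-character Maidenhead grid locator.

Shift to the Maidenhead origin (180°W, 90°S): lon 188.6533, lat 94.7280.
Field: lon ⌊188.6533/20⌋ = 9 → J; lat ⌊94.7280/10⌋ = 9 → J.
Square: lon ⌊8.6533/2⌋ = 4; lat ⌊4.7280/1⌋ = 4.
Subsquare: lon ⌊0.6533/0.0833333⌋ = 7 → h; lat ⌊0.7280/0.0416667⌋ = 17 → r.

JJ44hr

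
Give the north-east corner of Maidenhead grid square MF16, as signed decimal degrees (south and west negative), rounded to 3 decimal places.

-33.000, 64.000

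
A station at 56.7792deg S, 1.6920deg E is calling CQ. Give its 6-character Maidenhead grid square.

JD03uf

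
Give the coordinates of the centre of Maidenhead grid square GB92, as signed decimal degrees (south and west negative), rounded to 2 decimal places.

Field G=6, B=1: +6·20° lon, +1·10° lat → SW at lon -60°, lat -80°.
Square 9, 2: +9·2° lon, +2·1° lat → SW at lon -42°, lat -78°.
Cell spans 2° lon × 1° lat. Centre is SW corner plus half of each.
latitude -77.50, longitude -41.00.

-77.50, -41.00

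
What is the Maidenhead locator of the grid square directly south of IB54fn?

Latitude subsquare n = 13; −1 → 12 = m.
The longitude characters are unchanged.

IB54fm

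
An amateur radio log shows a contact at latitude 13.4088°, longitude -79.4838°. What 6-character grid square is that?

FK03gj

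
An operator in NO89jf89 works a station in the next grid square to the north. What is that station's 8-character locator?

Latitude extended square 9; +1 → 10, wraps to 0, carry into subsquare.
Latitude subsquare f = 5; +1 → 6 = g.
The longitude characters are unchanged.

NO89jg80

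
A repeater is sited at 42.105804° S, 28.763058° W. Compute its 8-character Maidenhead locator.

Shift to the Maidenhead origin (180°W, 90°S): lon 151.23694, lat 47.89420.
Field: 151.23694/20 → 7 → H, 47.89420/10 → 4 → E; chars HE.
Square: 11.23694/2 → 5, 7.89420/1 → 7; chars 57.
Subsquare: 1.23694/0.0833333 → 14 → o, 0.89420/0.0416667 → 21 → v; chars ov.
Extended square: 0.07028/0.00833333 → 8, 0.01920/0.00416667 → 4; chars 84.

HE57ov84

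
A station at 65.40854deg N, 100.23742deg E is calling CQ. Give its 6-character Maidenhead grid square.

OP05cj

Shift to the Maidenhead origin (180°W, 90°S): lon 280.2374, lat 155.4085.
Field: 280.2374/20 → 14 → O, 155.4085/10 → 15 → P; chars OP.
Square: 0.2374/2 → 0, 5.4085/1 → 5; chars 05.
Subsquare: 0.2374/0.0833333 → 2 → c, 0.4085/0.0416667 → 9 → j; chars cj.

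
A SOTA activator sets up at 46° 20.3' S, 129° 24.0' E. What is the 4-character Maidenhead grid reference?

Add 180° to longitude and 90° to latitude: 309.40, 43.66.
Field: lon ⌊309.40/20⌋ = 15 → P; lat ⌊43.66/10⌋ = 4 → E.
Square: lon ⌊9.40/2⌋ = 4; lat ⌊3.66/1⌋ = 3.

PE43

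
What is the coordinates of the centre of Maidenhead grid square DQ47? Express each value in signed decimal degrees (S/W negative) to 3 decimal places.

77.500, -111.000

Field D=3, Q=16: +3·20° lon, +16·10° lat → SW at lon -120°, lat 70°.
Square 4, 7: +4·2° lon, +7·1° lat → SW at lon -112°, lat 77°.
Cell spans 2° lon × 1° lat. Centre is SW corner plus half of each.
latitude 77.500, longitude -111.000.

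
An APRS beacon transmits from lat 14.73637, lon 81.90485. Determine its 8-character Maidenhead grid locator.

NK04wr86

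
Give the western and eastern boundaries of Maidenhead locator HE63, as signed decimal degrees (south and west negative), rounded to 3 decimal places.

-28.000, -26.000

Field H=7, E=4: +7·20° lon, +4·10° lat → SW at lon -40°, lat -50°.
Square 6, 3: +6·2° lon, +3·1° lat → SW at lon -28°, lat -47°.
Cell spans 2° lon × 1° lat.
west -28.000, east -26.000.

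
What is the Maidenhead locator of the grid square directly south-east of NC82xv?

Longitude subsquare x = 23; +1 → 24, wraps to 0 = a, carry into square.
Longitude square 8; +1 → 9.
Latitude subsquare v = 21; −1 → 20 = u.

NC92au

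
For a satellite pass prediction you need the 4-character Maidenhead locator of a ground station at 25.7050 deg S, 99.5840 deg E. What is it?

Offset from 180°W / 90°S: lon 279.58°, lat 64.30°.
Field: lon ⌊279.58/20⌋ = 13 → N; lat ⌊64.30/10⌋ = 6 → G.
Square: lon ⌊19.58/2⌋ = 9; lat ⌊4.30/1⌋ = 4.

NG94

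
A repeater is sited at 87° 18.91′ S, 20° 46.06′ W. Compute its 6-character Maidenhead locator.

HA92oq

Offset from 180°W / 90°S: lon 159.2323°, lat 2.6848°.
Field: lon ⌊159.2323/20⌋ = 7 → H; lat ⌊2.6848/10⌋ = 0 → A.
Square: lon ⌊19.2323/2⌋ = 9; lat ⌊2.6848/1⌋ = 2.
Subsquare: lon ⌊1.2323/0.0833333⌋ = 14 → o; lat ⌊0.6848/0.0416667⌋ = 16 → q.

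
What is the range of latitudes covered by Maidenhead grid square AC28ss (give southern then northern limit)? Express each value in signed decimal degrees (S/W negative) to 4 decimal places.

Field A=0, C=2: +0·20° lon, +2·10° lat → SW at lon -180°, lat -70°.
Square 2, 8: +2·2° lon, +8·1° lat → SW at lon -176°, lat -62°.
Subsquare s=18, s=18: +18·0.0833333° lon, +18·0.0416667° lat → SW at lon -174.5°, lat -61.25°.
Cell spans 0.0833333° lon × 0.0416667° lat.
south -61.2500, north -61.2083.

-61.2500, -61.2083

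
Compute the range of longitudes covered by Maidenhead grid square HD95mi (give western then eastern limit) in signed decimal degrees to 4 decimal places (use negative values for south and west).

-21.0000, -20.9167

Field H=7, D=3: +7·20° lon, +3·10° lat → SW at lon -40°, lat -60°.
Square 9, 5: +9·2° lon, +5·1° lat → SW at lon -22°, lat -55°.
Subsquare m=12, i=8: +12·0.0833333° lon, +8·0.0416667° lat → SW at lon -21°, lat -54.6667°.
Cell spans 0.0833333° lon × 0.0416667° lat.
west -21.0000, east -20.9167.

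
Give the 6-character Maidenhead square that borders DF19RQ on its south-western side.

DF19qp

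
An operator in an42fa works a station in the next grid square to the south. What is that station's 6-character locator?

AN41fx

Latitude subsquare a = 0; −1 → -1, wraps to 23 = x, carry into square.
Latitude square 2; −1 → 1.
The longitude characters are unchanged.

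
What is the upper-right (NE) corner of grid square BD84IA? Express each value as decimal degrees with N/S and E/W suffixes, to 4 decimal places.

Field B=1, D=3: +1·20° lon, +3·10° lat → SW at lon -160°, lat -60°.
Square 8, 4: +8·2° lon, +4·1° lat → SW at lon -144°, lat -56°.
Subsquare i=8, a=0: +8·0.0833333° lon, +0·0.0416667° lat → SW at lon -143.333°, lat -56°.
Cell spans 0.0833333° lon × 0.0416667° lat. NE corner is SW corner plus one full cell.
latitude 55.9583° S, longitude 143.2500° W.

55.9583° S, 143.2500° W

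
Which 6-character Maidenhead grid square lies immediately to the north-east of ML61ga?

Longitude subsquare g = 6; +1 → 7 = h.
Latitude subsquare a = 0; +1 → 1 = b.

ML61hb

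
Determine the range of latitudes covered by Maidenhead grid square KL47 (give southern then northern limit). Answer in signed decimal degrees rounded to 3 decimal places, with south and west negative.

27.000, 28.000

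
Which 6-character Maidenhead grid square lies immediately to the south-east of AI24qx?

AI24rw

Longitude subsquare q = 16; +1 → 17 = r.
Latitude subsquare x = 23; −1 → 22 = w.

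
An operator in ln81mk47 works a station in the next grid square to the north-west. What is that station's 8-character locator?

LN81mk38

Longitude extended square 4; −1 → 3.
Latitude extended square 7; +1 → 8.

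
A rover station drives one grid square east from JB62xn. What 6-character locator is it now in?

JB72an

Longitude subsquare x = 23; +1 → 24, wraps to 0 = a, carry into square.
Longitude square 6; +1 → 7.
The latitude characters are unchanged.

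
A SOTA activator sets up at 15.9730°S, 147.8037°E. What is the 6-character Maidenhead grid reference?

Shift to the Maidenhead origin (180°W, 90°S): lon 327.8037, lat 74.0270.
Field (20°×10°, letters A–R): 327.8037/20 → 16 → Q, 74.0270/10 → 7 → H; chars QH.
Square (2°×1°, digits 0–9): 7.8037/2 → 3, 4.0270/1 → 4; chars 34.
Subsquare (5′×2.5′, letters a–x): 1.8037/0.0833333 → 21 → v, 0.0270/0.0416667 → 0 → a; chars va.

QH34va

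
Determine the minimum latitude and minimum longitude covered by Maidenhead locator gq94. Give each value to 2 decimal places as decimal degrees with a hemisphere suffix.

Field G=6, Q=16: +6·20° lon, +16·10° lat → SW at lon -60°, lat 70°.
Square 9, 4: +9·2° lon, +4·1° lat → SW at lon -42°, lat 74°.
latitude 74.00° N, longitude 42.00° W.

74.00° N, 42.00° W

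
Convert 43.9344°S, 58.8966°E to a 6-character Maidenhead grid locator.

Shift to the Maidenhead origin (180°W, 90°S): lon 238.8966, lat 46.0656.
Field (20°×10°, letters A–R): 238.8966/20 → 11 → L, 46.0656/10 → 4 → E; chars LE.
Square (2°×1°, digits 0–9): 18.8966/2 → 9, 6.0656/1 → 6; chars 96.
Subsquare (5′×2.5′, letters a–x): 0.8966/0.0833333 → 10 → k, 0.0656/0.0416667 → 1 → b; chars kb.

LE96kb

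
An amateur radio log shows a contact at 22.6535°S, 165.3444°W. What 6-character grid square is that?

AG77hi

Offset from 180°W / 90°S: lon 14.6556°, lat 67.3465°.
Field: 14.6556/20 → 0 → A, 67.3465/10 → 6 → G; chars AG.
Square: 14.6556/2 → 7, 7.3465/1 → 7; chars 77.
Subsquare: 0.6556/0.0833333 → 7 → h, 0.3465/0.0416667 → 8 → i; chars hi.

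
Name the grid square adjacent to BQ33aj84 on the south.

BQ33aj83

Latitude extended square 4; −1 → 3.
The longitude characters are unchanged.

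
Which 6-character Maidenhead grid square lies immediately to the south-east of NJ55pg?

Longitude subsquare p = 15; +1 → 16 = q.
Latitude subsquare g = 6; −1 → 5 = f.

NJ55qf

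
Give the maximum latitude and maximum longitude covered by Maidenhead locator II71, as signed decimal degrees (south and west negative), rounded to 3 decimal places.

-8.000, -4.000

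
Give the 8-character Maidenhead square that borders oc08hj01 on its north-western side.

OC08gj92

Longitude extended square 0; −1 → -1, wraps to 9, carry into subsquare.
Longitude subsquare h = 7; −1 → 6 = g.
Latitude extended square 1; +1 → 2.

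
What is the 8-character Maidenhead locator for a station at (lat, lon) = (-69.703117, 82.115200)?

NC10bh31

Add 180° to longitude and 90° to latitude: 262.11520, 20.29688.
Field (20°×10°, letters A–R): 262.11520/20 → 13 → N, 20.29688/10 → 2 → C; chars NC.
Square (2°×1°, digits 0–9): 2.11520/2 → 1, 0.29688/1 → 0; chars 10.
Subsquare (5′×2.5′, letters a–x): 0.11520/0.0833333 → 1 → b, 0.29688/0.0416667 → 7 → h; chars bh.
Extended square (30″×15″, digits 0–9): 0.03187/0.00833333 → 3, 0.00522/0.00416667 → 1; chars 31.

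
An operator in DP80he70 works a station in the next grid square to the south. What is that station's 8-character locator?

DP80hd79

Latitude extended square 0; −1 → -1, wraps to 9, carry into subsquare.
Latitude subsquare e = 4; −1 → 3 = d.
The longitude characters are unchanged.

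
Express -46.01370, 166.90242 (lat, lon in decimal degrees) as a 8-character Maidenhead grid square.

Offset from 180°W / 90°S: lon 346.90242°, lat 43.98630°.
Field: 346.90242/20 → 17 → R, 43.98630/10 → 4 → E; chars RE.
Square: 6.90242/2 → 3, 3.98630/1 → 3; chars 33.
Subsquare: 0.90242/0.0833333 → 10 → k, 0.98630/0.0416667 → 23 → x; chars kx.
Extended square: 0.06909/0.00833333 → 8, 0.02797/0.00416667 → 6; chars 86.

RE33kx86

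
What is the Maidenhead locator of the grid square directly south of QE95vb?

QE95va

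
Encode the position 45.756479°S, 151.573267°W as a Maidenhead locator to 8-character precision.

Offset from 180°W / 90°S: lon 28.42673°, lat 44.24352°.
Field (20°×10°, letters A–R): lon ⌊28.42673/20⌋ = 1 → B; lat ⌊44.24352/10⌋ = 4 → E.
Square (2°×1°, digits 0–9): lon ⌊8.42673/2⌋ = 4; lat ⌊4.24352/1⌋ = 4.
Subsquare (5′×2.5′, letters a–x): lon ⌊0.42673/0.0833333⌋ = 5 → f; lat ⌊0.24352/0.0416667⌋ = 5 → f.
Extended square (30″×15″, digits 0–9): lon ⌊0.01007/0.00833333⌋ = 1; lat ⌊0.03519/0.00416667⌋ = 8.

BE44ff18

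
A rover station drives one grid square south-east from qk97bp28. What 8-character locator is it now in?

Longitude extended square 2; +1 → 3.
Latitude extended square 8; −1 → 7.

QK97bp37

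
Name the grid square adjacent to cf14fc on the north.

CF14fd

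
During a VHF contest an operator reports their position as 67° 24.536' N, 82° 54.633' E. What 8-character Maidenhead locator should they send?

NP17kj98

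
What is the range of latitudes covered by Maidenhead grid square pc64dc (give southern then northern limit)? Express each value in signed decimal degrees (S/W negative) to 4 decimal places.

-65.9167, -65.8750

Field P=15, C=2: +15·20° lon, +2·10° lat → SW at lon 120°, lat -70°.
Square 6, 4: +6·2° lon, +4·1° lat → SW at lon 132°, lat -66°.
Subsquare d=3, c=2: +3·0.0833333° lon, +2·0.0416667° lat → SW at lon 132.25°, lat -65.9167°.
Cell spans 0.0833333° lon × 0.0416667° lat.
south -65.9167, north -65.8750.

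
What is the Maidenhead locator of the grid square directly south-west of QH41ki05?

QH41ji94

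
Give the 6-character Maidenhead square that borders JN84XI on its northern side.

JN84xj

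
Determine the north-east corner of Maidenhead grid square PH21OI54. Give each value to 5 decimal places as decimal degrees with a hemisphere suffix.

18.64583° S, 125.21667° E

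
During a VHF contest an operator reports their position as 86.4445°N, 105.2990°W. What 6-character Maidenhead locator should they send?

DR76ik

Add 180° to longitude and 90° to latitude: 74.7010, 176.4445.
Field: 74.7010/20 → 3 → D, 176.4445/10 → 17 → R; chars DR.
Square: 14.7010/2 → 7, 6.4445/1 → 6; chars 76.
Subsquare: 0.7010/0.0833333 → 8 → i, 0.4445/0.0416667 → 10 → k; chars ik.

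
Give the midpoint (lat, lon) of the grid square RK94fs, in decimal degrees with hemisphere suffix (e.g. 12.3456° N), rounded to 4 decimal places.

Field R=17, K=10: +17·20° lon, +10·10° lat → SW at lon 160°, lat 10°.
Square 9, 4: +9·2° lon, +4·1° lat → SW at lon 178°, lat 14°.
Subsquare f=5, s=18: +5·0.0833333° lon, +18·0.0416667° lat → SW at lon 178.417°, lat 14.75°.
Cell spans 0.0833333° lon × 0.0416667° lat. Centre is SW corner plus half of each.
latitude 14.7708° N, longitude 178.4583° E.

14.7708° N, 178.4583° E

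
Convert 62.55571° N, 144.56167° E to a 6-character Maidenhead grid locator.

QP22gn

Offset from 180°W / 90°S: lon 324.5617°, lat 152.5557°.
Field (20°×10°, letters A–R): 324.5617/20 → 16 → Q, 152.5557/10 → 15 → P; chars QP.
Square (2°×1°, digits 0–9): 4.5617/2 → 2, 2.5557/1 → 2; chars 22.
Subsquare (5′×2.5′, letters a–x): 0.5617/0.0833333 → 6 → g, 0.5557/0.0416667 → 13 → n; chars gn.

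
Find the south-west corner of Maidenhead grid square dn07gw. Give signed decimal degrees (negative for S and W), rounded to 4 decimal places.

47.9167, -119.5000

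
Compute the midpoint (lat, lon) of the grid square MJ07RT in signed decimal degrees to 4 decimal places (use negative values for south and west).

7.8125, 61.4583

Field M=12, J=9: +12·20° lon, +9·10° lat → SW at lon 60°, lat 0°.
Square 0, 7: +0·2° lon, +7·1° lat → SW at lon 60°, lat 7°.
Subsquare r=17, t=19: +17·0.0833333° lon, +19·0.0416667° lat → SW at lon 61.4167°, lat 7.79167°.
Cell spans 0.0833333° lon × 0.0416667° lat. Centre is SW corner plus half of each.
latitude 7.8125, longitude 61.4583.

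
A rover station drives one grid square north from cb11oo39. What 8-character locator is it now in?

CB11op30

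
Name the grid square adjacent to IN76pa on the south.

IN75px

Latitude subsquare a = 0; −1 → -1, wraps to 23 = x, carry into square.
Latitude square 6; −1 → 5.
The longitude characters are unchanged.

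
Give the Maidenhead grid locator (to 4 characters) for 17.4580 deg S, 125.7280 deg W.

Offset from 180°W / 90°S: lon 54.27°, lat 72.54°.
Field: 54.27/20 → 2 → C, 72.54/10 → 7 → H; chars CH.
Square: 14.27/2 → 7, 2.54/1 → 2; chars 72.

CH72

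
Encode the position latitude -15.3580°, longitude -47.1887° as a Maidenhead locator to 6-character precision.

GH64jp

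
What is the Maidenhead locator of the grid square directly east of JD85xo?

JD95ao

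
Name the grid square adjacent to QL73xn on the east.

Longitude subsquare x = 23; +1 → 24, wraps to 0 = a, carry into square.
Longitude square 7; +1 → 8.
The latitude characters are unchanged.

QL83an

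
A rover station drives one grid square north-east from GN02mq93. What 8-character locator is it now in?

GN02nq04

Longitude extended square 9; +1 → 10, wraps to 0, carry into subsquare.
Longitude subsquare m = 12; +1 → 13 = n.
Latitude extended square 3; +1 → 4.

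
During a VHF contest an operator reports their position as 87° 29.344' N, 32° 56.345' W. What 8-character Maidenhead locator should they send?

Add 180° to longitude and 90° to latitude: 147.06092, 177.48907.
Field: 147.06092/20 → 7 → H, 177.48907/10 → 17 → R; chars HR.
Square: 7.06092/2 → 3, 7.48907/1 → 7; chars 37.
Subsquare: 1.06092/0.0833333 → 12 → m, 0.48907/0.0416667 → 11 → l; chars ml.
Extended square: 0.06092/0.00833333 → 7, 0.03073/0.00416667 → 7; chars 77.

HR37ml77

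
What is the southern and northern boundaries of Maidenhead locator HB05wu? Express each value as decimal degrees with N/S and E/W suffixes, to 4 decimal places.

74.1667° S, 74.1250° S

Field H=7, B=1: +7·20° lon, +1·10° lat → SW at lon -40°, lat -80°.
Square 0, 5: +0·2° lon, +5·1° lat → SW at lon -40°, lat -75°.
Subsquare w=22, u=20: +22·0.0833333° lon, +20·0.0416667° lat → SW at lon -38.1667°, lat -74.1667°.
Cell spans 0.0833333° lon × 0.0416667° lat.
south 74.1667° S, north 74.1250° S.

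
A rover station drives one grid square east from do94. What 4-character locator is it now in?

EO04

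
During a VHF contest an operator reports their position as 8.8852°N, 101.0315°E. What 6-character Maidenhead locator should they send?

OJ08mv

Add 180° to longitude and 90° to latitude: 281.0315, 98.8852.
Field: 281.0315/20 → 14 → O, 98.8852/10 → 9 → J; chars OJ.
Square: 1.0315/2 → 0, 8.8852/1 → 8; chars 08.
Subsquare: 1.0315/0.0833333 → 12 → m, 0.8852/0.0416667 → 21 → v; chars mv.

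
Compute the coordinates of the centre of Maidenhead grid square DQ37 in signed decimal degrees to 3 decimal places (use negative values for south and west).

77.500, -113.000

Field D=3, Q=16: +3·20° lon, +16·10° lat → SW at lon -120°, lat 70°.
Square 3, 7: +3·2° lon, +7·1° lat → SW at lon -114°, lat 77°.
Cell spans 2° lon × 1° lat. Centre is SW corner plus half of each.
latitude 77.500, longitude -113.000.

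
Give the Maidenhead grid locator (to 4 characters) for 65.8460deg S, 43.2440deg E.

LC14

Offset from 180°W / 90°S: lon 223.24°, lat 24.15°.
Field: lon ⌊223.24/20⌋ = 11 → L; lat ⌊24.15/10⌋ = 2 → C.
Square: lon ⌊3.24/2⌋ = 1; lat ⌊4.15/1⌋ = 4.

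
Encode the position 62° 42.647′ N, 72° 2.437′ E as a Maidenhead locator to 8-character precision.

Offset from 180°W / 90°S: lon 252.04062°, lat 152.71078°.
Field: lon ⌊252.04062/20⌋ = 12 → M; lat ⌊152.71078/10⌋ = 15 → P.
Square: lon ⌊12.04062/2⌋ = 6; lat ⌊2.71078/1⌋ = 2.
Subsquare: lon ⌊0.04062/0.0833333⌋ = 0 → a; lat ⌊0.71078/0.0416667⌋ = 17 → r.
Extended square: lon ⌊0.04062/0.00833333⌋ = 4; lat ⌊0.00245/0.00416667⌋ = 0.

MP62ar40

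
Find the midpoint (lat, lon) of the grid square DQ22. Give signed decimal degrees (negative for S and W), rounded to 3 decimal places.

72.500, -115.000

Field D=3, Q=16: +3·20° lon, +16·10° lat → SW at lon -120°, lat 70°.
Square 2, 2: +2·2° lon, +2·1° lat → SW at lon -116°, lat 72°.
Cell spans 2° lon × 1° lat. Centre is SW corner plus half of each.
latitude 72.500, longitude -115.000.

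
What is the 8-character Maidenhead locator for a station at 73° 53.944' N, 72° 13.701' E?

Offset from 180°W / 90°S: lon 252.22835°, lat 163.89907°.
Field: lon ⌊252.22835/20⌋ = 12 → M; lat ⌊163.89907/10⌋ = 16 → Q.
Square: lon ⌊12.22835/2⌋ = 6; lat ⌊3.89907/1⌋ = 3.
Subsquare: lon ⌊0.22835/0.0833333⌋ = 2 → c; lat ⌊0.89907/0.0416667⌋ = 21 → v.
Extended square: lon ⌊0.06168/0.00833333⌋ = 7; lat ⌊0.02407/0.00416667⌋ = 5.

MQ63cv75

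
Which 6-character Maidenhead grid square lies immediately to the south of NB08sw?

NB08sv

Latitude subsquare w = 22; −1 → 21 = v.
The longitude characters are unchanged.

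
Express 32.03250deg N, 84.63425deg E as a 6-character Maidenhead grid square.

NM22ha

Add 180° to longitude and 90° to latitude: 264.6343, 122.0325.
Field: 264.6343/20 → 13 → N, 122.0325/10 → 12 → M; chars NM.
Square: 4.6343/2 → 2, 2.0325/1 → 2; chars 22.
Subsquare: 0.6343/0.0833333 → 7 → h, 0.0325/0.0416667 → 0 → a; chars ha.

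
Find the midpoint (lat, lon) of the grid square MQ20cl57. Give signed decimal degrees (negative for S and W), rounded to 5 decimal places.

70.48958, 64.21250

Field M=12, Q=16: +12·20° lon, +16·10° lat → SW at lon 60°, lat 70°.
Square 2, 0: +2·2° lon, +0·1° lat → SW at lon 64°, lat 70°.
Subsquare c=2, l=11: +2·0.0833333° lon, +11·0.0416667° lat → SW at lon 64.1667°, lat 70.4583°.
Extended square 5, 7: +5·0.00833333° lon, +7·0.00416667° lat → SW at lon 64.2083°, lat 70.4875°.
Cell spans 0.00833333° lon × 0.00416667° lat. Centre is SW corner plus half of each.
latitude 70.48958, longitude 64.21250.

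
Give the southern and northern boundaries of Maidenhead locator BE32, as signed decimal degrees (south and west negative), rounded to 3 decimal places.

-48.000, -47.000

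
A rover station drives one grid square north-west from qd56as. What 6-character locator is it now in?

QD46xt

Longitude subsquare a = 0; −1 → -1, wraps to 23 = x, carry into square.
Longitude square 5; −1 → 4.
Latitude subsquare s = 18; +1 → 19 = t.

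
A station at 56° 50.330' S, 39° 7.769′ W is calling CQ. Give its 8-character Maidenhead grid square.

HD03kd48

Shift to the Maidenhead origin (180°W, 90°S): lon 140.87052, lat 33.16117.
Field: 140.87052/20 → 7 → H, 33.16117/10 → 3 → D; chars HD.
Square: 0.87052/2 → 0, 3.16117/1 → 3; chars 03.
Subsquare: 0.87052/0.0833333 → 10 → k, 0.16117/0.0416667 → 3 → d; chars kd.
Extended square: 0.03718/0.00833333 → 4, 0.03617/0.00416667 → 8; chars 48.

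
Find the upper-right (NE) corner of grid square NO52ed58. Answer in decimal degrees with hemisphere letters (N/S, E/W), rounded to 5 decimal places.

52.16250° N, 90.38333° E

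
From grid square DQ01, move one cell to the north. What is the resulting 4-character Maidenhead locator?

Latitude square 1; +1 → 2.
The longitude characters are unchanged.

DQ02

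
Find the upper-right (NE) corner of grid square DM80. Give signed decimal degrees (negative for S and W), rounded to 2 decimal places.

31.00, -102.00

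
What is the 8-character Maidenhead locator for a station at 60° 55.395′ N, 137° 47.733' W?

CP10cw41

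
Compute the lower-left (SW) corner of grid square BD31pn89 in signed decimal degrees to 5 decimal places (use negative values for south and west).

-58.42083, -152.68333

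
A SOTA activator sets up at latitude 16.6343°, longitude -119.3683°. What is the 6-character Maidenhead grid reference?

DK06hp

Add 180° to longitude and 90° to latitude: 60.6317, 106.6343.
Field: 60.6317/20 → 3 → D, 106.6343/10 → 10 → K; chars DK.
Square: 0.6317/2 → 0, 6.6343/1 → 6; chars 06.
Subsquare: 0.6317/0.0833333 → 7 → h, 0.6343/0.0416667 → 15 → p; chars hp.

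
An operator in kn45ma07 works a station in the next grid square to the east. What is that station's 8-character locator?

Longitude extended square 0; +1 → 1.
The latitude characters are unchanged.

KN45ma17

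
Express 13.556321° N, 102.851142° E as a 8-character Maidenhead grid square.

OK13kn23

Shift to the Maidenhead origin (180°W, 90°S): lon 282.85114, lat 103.55632.
Field (20°×10°, letters A–R): lon ⌊282.85114/20⌋ = 14 → O; lat ⌊103.55632/10⌋ = 10 → K.
Square (2°×1°, digits 0–9): lon ⌊2.85114/2⌋ = 1; lat ⌊3.55632/1⌋ = 3.
Subsquare (5′×2.5′, letters a–x): lon ⌊0.85114/0.0833333⌋ = 10 → k; lat ⌊0.55632/0.0416667⌋ = 13 → n.
Extended square (30″×15″, digits 0–9): lon ⌊0.01781/0.00833333⌋ = 2; lat ⌊0.01465/0.00416667⌋ = 3.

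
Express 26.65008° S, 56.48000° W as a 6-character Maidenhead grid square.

GG13si

Add 180° to longitude and 90° to latitude: 123.5200, 63.3499.
Field (20°×10°, letters A–R): 123.5200/20 → 6 → G, 63.3499/10 → 6 → G; chars GG.
Square (2°×1°, digits 0–9): 3.5200/2 → 1, 3.3499/1 → 3; chars 13.
Subsquare (5′×2.5′, letters a–x): 1.5200/0.0833333 → 18 → s, 0.3499/0.0416667 → 8 → i; chars si.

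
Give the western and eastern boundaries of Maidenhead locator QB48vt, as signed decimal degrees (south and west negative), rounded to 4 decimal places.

149.7500, 149.8333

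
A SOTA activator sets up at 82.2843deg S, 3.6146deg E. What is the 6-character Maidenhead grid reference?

JA17tr

Shift to the Maidenhead origin (180°W, 90°S): lon 183.6146, lat 7.7157.
Field: lon ⌊183.6146/20⌋ = 9 → J; lat ⌊7.7157/10⌋ = 0 → A.
Square: lon ⌊3.6146/2⌋ = 1; lat ⌊7.7157/1⌋ = 7.
Subsquare: lon ⌊1.6146/0.0833333⌋ = 19 → t; lat ⌊0.7157/0.0416667⌋ = 17 → r.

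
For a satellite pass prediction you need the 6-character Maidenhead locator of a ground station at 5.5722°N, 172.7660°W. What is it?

Shift to the Maidenhead origin (180°W, 90°S): lon 7.2340, lat 95.5722.
Field: lon ⌊7.2340/20⌋ = 0 → A; lat ⌊95.5722/10⌋ = 9 → J.
Square: lon ⌊7.2340/2⌋ = 3; lat ⌊5.5722/1⌋ = 5.
Subsquare: lon ⌊1.2340/0.0833333⌋ = 14 → o; lat ⌊0.5722/0.0416667⌋ = 13 → n.

AJ35on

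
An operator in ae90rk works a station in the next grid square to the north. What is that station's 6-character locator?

AE90rl

Latitude subsquare k = 10; +1 → 11 = l.
The longitude characters are unchanged.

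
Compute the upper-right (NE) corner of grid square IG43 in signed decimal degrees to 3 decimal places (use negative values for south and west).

Field I=8, G=6: +8·20° lon, +6·10° lat → SW at lon -20°, lat -30°.
Square 4, 3: +4·2° lon, +3·1° lat → SW at lon -12°, lat -27°.
Cell spans 2° lon × 1° lat. NE corner is SW corner plus one full cell.
latitude -26.000, longitude -10.000.

-26.000, -10.000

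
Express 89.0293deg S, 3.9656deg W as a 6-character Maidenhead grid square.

IA80ax

Offset from 180°W / 90°S: lon 176.0344°, lat 0.9707°.
Field: 176.0344/20 → 8 → I, 0.9707/10 → 0 → A; chars IA.
Square: 16.0344/2 → 8, 0.9707/1 → 0; chars 80.
Subsquare: 0.0344/0.0833333 → 0 → a, 0.9707/0.0416667 → 23 → x; chars ax.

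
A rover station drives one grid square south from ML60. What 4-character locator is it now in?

Latitude square 0; −1 → -1, wraps to 9, carry into field.
Latitude field L = 11; −1 → 10 = K.
The longitude characters are unchanged.

MK69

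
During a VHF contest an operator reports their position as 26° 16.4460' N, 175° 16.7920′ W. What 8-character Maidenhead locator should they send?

AL26ig65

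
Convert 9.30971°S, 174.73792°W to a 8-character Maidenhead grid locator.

AI20pq15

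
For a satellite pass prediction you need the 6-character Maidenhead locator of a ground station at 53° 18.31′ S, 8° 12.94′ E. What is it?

Offset from 180°W / 90°S: lon 188.2157°, lat 36.6948°.
Field (20°×10°, letters A–R): lon ⌊188.2157/20⌋ = 9 → J; lat ⌊36.6948/10⌋ = 3 → D.
Square (2°×1°, digits 0–9): lon ⌊8.2157/2⌋ = 4; lat ⌊6.6948/1⌋ = 6.
Subsquare (5′×2.5′, letters a–x): lon ⌊0.2157/0.0833333⌋ = 2 → c; lat ⌊0.6948/0.0416667⌋ = 16 → q.

JD46cq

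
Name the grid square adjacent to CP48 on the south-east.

Longitude square 4; +1 → 5.
Latitude square 8; −1 → 7.

CP57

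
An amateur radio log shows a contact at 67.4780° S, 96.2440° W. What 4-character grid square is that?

EC12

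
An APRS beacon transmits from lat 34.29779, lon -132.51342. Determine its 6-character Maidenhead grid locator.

Add 180° to longitude and 90° to latitude: 47.4866, 124.2978.
Field: lon ⌊47.4866/20⌋ = 2 → C; lat ⌊124.2978/10⌋ = 12 → M.
Square: lon ⌊7.4866/2⌋ = 3; lat ⌊4.2978/1⌋ = 4.
Subsquare: lon ⌊1.4866/0.0833333⌋ = 17 → r; lat ⌊0.2978/0.0416667⌋ = 7 → h.

CM34rh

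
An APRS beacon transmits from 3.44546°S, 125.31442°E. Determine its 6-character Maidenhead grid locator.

PI26pn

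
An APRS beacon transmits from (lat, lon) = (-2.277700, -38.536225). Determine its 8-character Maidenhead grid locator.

HI07rr53

Offset from 180°W / 90°S: lon 141.46377°, lat 87.72230°.
Field: lon ⌊141.46377/20⌋ = 7 → H; lat ⌊87.72230/10⌋ = 8 → I.
Square: lon ⌊1.46377/2⌋ = 0; lat ⌊7.72230/1⌋ = 7.
Subsquare: lon ⌊1.46377/0.0833333⌋ = 17 → r; lat ⌊0.72230/0.0416667⌋ = 17 → r.
Extended square: lon ⌊0.04711/0.00833333⌋ = 5; lat ⌊0.01397/0.00416667⌋ = 3.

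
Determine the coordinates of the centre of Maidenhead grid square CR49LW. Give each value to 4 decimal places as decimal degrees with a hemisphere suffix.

Field C=2, R=17: +2·20° lon, +17·10° lat → SW at lon -140°, lat 80°.
Square 4, 9: +4·2° lon, +9·1° lat → SW at lon -132°, lat 89°.
Subsquare l=11, w=22: +11·0.0833333° lon, +22·0.0416667° lat → SW at lon -131.083°, lat 89.9167°.
Cell spans 0.0833333° lon × 0.0416667° lat. Centre is SW corner plus half of each.
latitude 89.9375° N, longitude 131.0417° W.

89.9375° N, 131.0417° W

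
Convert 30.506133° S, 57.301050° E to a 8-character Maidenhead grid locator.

LF89pl68

Offset from 180°W / 90°S: lon 237.30105°, lat 59.49387°.
Field: 237.30105/20 → 11 → L, 59.49387/10 → 5 → F; chars LF.
Square: 17.30105/2 → 8, 9.49387/1 → 9; chars 89.
Subsquare: 1.30105/0.0833333 → 15 → p, 0.49387/0.0416667 → 11 → l; chars pl.
Extended square: 0.05105/0.00833333 → 6, 0.03553/0.00416667 → 8; chars 68.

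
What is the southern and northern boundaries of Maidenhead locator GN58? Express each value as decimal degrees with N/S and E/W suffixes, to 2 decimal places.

48.00° N, 49.00° N

Field G=6, N=13: +6·20° lon, +13·10° lat → SW at lon -60°, lat 40°.
Square 5, 8: +5·2° lon, +8·1° lat → SW at lon -50°, lat 48°.
Cell spans 2° lon × 1° lat.
south 48.00° N, north 49.00° N.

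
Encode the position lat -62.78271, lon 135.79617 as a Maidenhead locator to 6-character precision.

PC77vf

Shift to the Maidenhead origin (180°W, 90°S): lon 315.7962, lat 27.2173.
Field: lon ⌊315.7962/20⌋ = 15 → P; lat ⌊27.2173/10⌋ = 2 → C.
Square: lon ⌊15.7962/2⌋ = 7; lat ⌊7.2173/1⌋ = 7.
Subsquare: lon ⌊1.7962/0.0833333⌋ = 21 → v; lat ⌊0.2173/0.0416667⌋ = 5 → f.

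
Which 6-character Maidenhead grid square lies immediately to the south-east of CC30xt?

Longitude subsquare x = 23; +1 → 24, wraps to 0 = a, carry into square.
Longitude square 3; +1 → 4.
Latitude subsquare t = 19; −1 → 18 = s.

CC40as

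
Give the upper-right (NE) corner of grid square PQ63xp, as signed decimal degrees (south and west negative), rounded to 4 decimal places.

Field P=15, Q=16: +15·20° lon, +16·10° lat → SW at lon 120°, lat 70°.
Square 6, 3: +6·2° lon, +3·1° lat → SW at lon 132°, lat 73°.
Subsquare x=23, p=15: +23·0.0833333° lon, +15·0.0416667° lat → SW at lon 133.917°, lat 73.625°.
Cell spans 0.0833333° lon × 0.0416667° lat. NE corner is SW corner plus one full cell.
latitude 73.6667, longitude 134.0000.

73.6667, 134.0000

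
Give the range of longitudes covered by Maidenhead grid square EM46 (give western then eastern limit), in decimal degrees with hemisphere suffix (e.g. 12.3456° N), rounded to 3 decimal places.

92.000° W, 90.000° W

Field E=4, M=12: +4·20° lon, +12·10° lat → SW at lon -100°, lat 30°.
Square 4, 6: +4·2° lon, +6·1° lat → SW at lon -92°, lat 36°.
Cell spans 2° lon × 1° lat.
west 92.000° W, east 90.000° W.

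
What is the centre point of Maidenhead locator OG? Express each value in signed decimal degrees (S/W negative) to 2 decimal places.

Field O=14, G=6: +14·20° lon, +6·10° lat → SW at lon 100°, lat -30°.
Cell spans 20° lon × 10° lat. Centre is SW corner plus half of each.
latitude -25.00, longitude 110.00.

-25.00, 110.00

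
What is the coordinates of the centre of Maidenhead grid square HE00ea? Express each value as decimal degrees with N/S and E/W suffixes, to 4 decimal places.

Field H=7, E=4: +7·20° lon, +4·10° lat → SW at lon -40°, lat -50°.
Square 0, 0: +0·2° lon, +0·1° lat → SW at lon -40°, lat -50°.
Subsquare e=4, a=0: +4·0.0833333° lon, +0·0.0416667° lat → SW at lon -39.6667°, lat -50°.
Cell spans 0.0833333° lon × 0.0416667° lat. Centre is SW corner plus half of each.
latitude 49.9792° S, longitude 39.6250° W.

49.9792° S, 39.6250° W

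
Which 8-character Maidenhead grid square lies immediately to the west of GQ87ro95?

Longitude extended square 9; −1 → 8.
The latitude characters are unchanged.

GQ87ro85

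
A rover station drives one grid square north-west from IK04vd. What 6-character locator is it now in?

IK04ue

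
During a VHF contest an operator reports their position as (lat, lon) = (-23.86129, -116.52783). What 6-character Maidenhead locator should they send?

DG16rd

Add 180° to longitude and 90° to latitude: 63.4722, 66.1387.
Field: lon ⌊63.4722/20⌋ = 3 → D; lat ⌊66.1387/10⌋ = 6 → G.
Square: lon ⌊3.4722/2⌋ = 1; lat ⌊6.1387/1⌋ = 6.
Subsquare: lon ⌊1.4722/0.0833333⌋ = 17 → r; lat ⌊0.1387/0.0416667⌋ = 3 → d.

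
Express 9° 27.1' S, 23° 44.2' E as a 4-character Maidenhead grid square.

KI10

Offset from 180°W / 90°S: lon 203.74°, lat 80.55°.
Field: lon ⌊203.74/20⌋ = 10 → K; lat ⌊80.55/10⌋ = 8 → I.
Square: lon ⌊3.74/2⌋ = 1; lat ⌊0.55/1⌋ = 0.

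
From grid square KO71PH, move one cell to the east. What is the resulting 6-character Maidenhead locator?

KO71qh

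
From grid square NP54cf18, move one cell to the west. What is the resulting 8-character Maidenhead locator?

Longitude extended square 1; −1 → 0.
The latitude characters are unchanged.

NP54cf08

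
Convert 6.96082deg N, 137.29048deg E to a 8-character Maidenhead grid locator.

PJ86px40

Shift to the Maidenhead origin (180°W, 90°S): lon 317.29048, lat 96.96082.
Field: lon ⌊317.29048/20⌋ = 15 → P; lat ⌊96.96082/10⌋ = 9 → J.
Square: lon ⌊17.29048/2⌋ = 8; lat ⌊6.96082/1⌋ = 6.
Subsquare: lon ⌊1.29048/0.0833333⌋ = 15 → p; lat ⌊0.96082/0.0416667⌋ = 23 → x.
Extended square: lon ⌊0.04048/0.00833333⌋ = 4; lat ⌊0.00249/0.00416667⌋ = 0.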